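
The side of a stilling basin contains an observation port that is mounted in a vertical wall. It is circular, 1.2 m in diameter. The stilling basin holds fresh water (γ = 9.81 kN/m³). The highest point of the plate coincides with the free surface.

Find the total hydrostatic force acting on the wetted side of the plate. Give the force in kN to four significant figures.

F ≈ 6.657 kN

γ = 9.81 kN/m³.
The centroid is at the centre, 0.6 m below the top of the plate, so the centroid depth is h_c = 0.6 m.
A = π(0.6)² = 1.13097 m².
Resultant F = γ·h_c·A = 9.81 × 0.6 × 1.13097 = 6.65689 kN.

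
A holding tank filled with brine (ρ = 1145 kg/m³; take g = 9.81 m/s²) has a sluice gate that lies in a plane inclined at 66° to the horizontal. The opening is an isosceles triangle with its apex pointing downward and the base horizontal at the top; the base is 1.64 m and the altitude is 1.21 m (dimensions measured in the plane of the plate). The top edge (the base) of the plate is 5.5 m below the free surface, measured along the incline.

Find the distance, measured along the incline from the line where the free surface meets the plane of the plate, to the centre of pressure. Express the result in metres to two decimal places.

γ = ρg = 1145 × 9.81 / 1000 = 11.23245 kN/m³.
Let θ = 66° be the plate's angle to the horizontal; measure y along the incline from where the plane meets the free surface. Vertical depth h = y·sinθ with sinθ = 0.913545.
With the apex down, the centroid sits h/3 = 1.21/3 = 0.403333 m below the base (the top edge), so y_c = 5.5 + 0.403333 = 5.90333 m and h_c = 5.90333 × 0.913545 = 5.39296 m.
A = ½ × 1.64 × 1.21 = 0.9922 m².
Resultant F = γ·h_c·A = 11.23245 × 5.39296 × 0.9922 = 60.1037 kN.
I_c = b·h³/36 = 1.64 × 1.21³/36 = 0.0807044 m⁴.
Centre of pressure: y_p = y_c + I_c/(y_c·A) = 5.90333 + 0.0807044/(5.90333 × 0.9922) = 5.90333 + 0.0137785 = 5.91711 m along the plane.

y_p = 5.92 m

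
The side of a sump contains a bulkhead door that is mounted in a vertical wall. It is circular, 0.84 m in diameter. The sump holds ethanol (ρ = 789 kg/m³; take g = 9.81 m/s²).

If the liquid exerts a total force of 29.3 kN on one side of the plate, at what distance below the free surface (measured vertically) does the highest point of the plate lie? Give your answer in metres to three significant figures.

γ = ρg = 789 × 9.81 / 1000 = 7.74009 kN/m³.
A = π(0.42)² = 0.554177 m².
From F = γ·h_c·A, the centroid depth is h_c = 29.3/(7.74009 × 0.554177) = 6.83082 m.
The centroid is at the centre, 0.42 m below the top of the plate, so the highest point sits at h_top = 6.83082 − 0.42 = 6.41082 m below the surface.

d_top ≈ 6.41 m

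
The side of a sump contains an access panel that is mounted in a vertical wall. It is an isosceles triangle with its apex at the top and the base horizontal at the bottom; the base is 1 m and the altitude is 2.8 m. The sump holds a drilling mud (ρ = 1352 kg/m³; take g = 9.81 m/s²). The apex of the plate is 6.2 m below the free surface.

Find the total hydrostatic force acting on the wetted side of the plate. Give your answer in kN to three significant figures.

F ≈ 150 kN

γ = ρg = 1352 × 9.81 / 1000 = 13.26312 kN/m³.
With the apex up, the centroid sits 2h/3 = 2 × 2.8/3 = 1.86667 m below the apex, so the centroid depth is h_c = 6.2 + 1.86667 = 8.06667 m.
A = ½ × 1 × 2.8 = 1.4 m².
Resultant F = γ·h_c·A = 13.26312 × 8.06667 × 1.4 = 149.785 kN.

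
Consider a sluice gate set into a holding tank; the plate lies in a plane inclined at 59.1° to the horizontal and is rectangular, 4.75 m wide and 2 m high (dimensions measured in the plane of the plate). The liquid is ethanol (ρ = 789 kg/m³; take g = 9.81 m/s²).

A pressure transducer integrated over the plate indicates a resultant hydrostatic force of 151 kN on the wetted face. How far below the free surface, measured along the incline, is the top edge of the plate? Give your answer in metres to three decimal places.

γ = ρg = 789 × 9.81 / 1000 = 7.74009 kN/m³.
A = 4.75 × 2 = 9.5 m².
From F = γ·h_c·A, the centroid depth is h_c = 151/(7.74009 × 9.5) = 2.05356 m.
Let θ = 59.1° be the plate's angle to the horizontal; measure y along the incline from where the plane meets the free surface. Vertical depth h = y·sinθ with sinθ = 0.858065.
Along the incline, y_c = h_c/sinθ = 2.05356/0.858065 = 2.39325 m.
The centroid lies 2/2 = 1 m below the top edge, so the top edge sits at y_top = 2.39325 − 1 = 1.39325 m along the incline.

y_top ≈ 1.393 m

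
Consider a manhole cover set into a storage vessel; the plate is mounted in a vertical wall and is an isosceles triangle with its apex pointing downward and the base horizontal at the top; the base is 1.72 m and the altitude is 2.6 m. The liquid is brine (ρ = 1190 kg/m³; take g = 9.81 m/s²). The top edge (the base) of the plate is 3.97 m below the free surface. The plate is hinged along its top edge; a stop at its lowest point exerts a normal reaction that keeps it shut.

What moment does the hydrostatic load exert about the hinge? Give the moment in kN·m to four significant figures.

γ = ρg = 1190 × 9.81 / 1000 = 11.6739 kN/m³.
With the apex down, the centroid sits h/3 = 2.6/3 = 0.866667 m below the base (the top edge), so the centroid depth is h_c = 3.97 + 0.866667 = 4.83667 m.
A = ½ × 1.72 × 2.6 = 2.236 m².
Resultant F = γ·h_c·A = 11.6739 × 4.83667 × 2.236 = 126.251 kN.
I_c = b·h³/36 = 1.72 × 2.6³/36 = 0.839742 m⁴.
Centre of pressure: y_p = y_c + I_c/(y_c·A) = 4.83667 + 0.839742/(4.83667 × 2.236) = 4.83667 + 0.0776475 = 4.91432 m along the plane.
The resultant acts 0.866667 + 0.0776475 = 0.944314 m (along the plate) below the hinge at the top edge, so the moment about the hinge is M = F × 0.944314 = 126.251 × 0.944314 = 119.221 kN·m.

M ≈ 119.2 kN·m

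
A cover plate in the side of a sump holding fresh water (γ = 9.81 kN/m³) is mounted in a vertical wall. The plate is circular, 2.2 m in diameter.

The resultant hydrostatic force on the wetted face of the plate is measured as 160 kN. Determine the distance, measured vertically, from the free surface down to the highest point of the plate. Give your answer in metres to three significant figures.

d_top ≈ 3.19 m

γ = 9.81 kN/m³.
A = π(1.1)² = 3.80133 m².
From F = γ·h_c·A, the centroid depth is h_c = 160/(9.81 × 3.80133) = 4.29057 m.
The centroid is at the centre, 1.1 m below the top of the plate, so the highest point sits at h_top = 4.29057 − 1.1 = 3.19057 m below the surface.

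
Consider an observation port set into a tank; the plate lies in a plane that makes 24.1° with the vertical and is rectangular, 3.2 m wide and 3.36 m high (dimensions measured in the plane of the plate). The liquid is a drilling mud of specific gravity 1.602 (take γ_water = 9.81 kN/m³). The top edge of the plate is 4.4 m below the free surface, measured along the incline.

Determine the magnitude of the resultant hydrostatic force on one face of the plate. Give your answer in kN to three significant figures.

γ = 1.602 × 9.81 = 15.71562 kN/m³.
The plate makes 24.1° with the vertical, i.e. θ = 90° − 24.1° = 65.9° to the horizontal. Measuring y along the incline from the free-surface line, vertical depth h = y·sinθ with sinθ = 0.912834.
The centroid lies 3.36/2 = 1.68 m below the top edge, so y_c = 4.4 + 1.68 = 6.08 m and h_c = 6.08 × 0.912834 = 5.55003 m.
A = 3.2 × 3.36 = 10.752 m².
Resultant F = γ·h_c·A = 15.71562 × 5.55003 × 10.752 = 937.813 kN.

F ≈ 938 kN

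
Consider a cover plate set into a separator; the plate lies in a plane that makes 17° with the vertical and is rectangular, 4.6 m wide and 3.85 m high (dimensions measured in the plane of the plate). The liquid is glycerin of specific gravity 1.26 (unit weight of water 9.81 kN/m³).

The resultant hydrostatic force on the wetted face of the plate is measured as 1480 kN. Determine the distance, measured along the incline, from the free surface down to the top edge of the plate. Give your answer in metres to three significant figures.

y_top ≈ 5.14 m

γ = 1.26 × 9.81 = 12.3606 kN/m³.
A = 4.6 × 3.85 = 17.71 m².
From F = γ·h_c·A, the centroid depth is h_c = 1480/(12.3606 × 17.71) = 6.76089 m.
The plate makes 17° with the vertical, i.e. θ = 90° − 17° = 73° to the horizontal. Measuring y along the incline from the free-surface line, vertical depth h = y·sinθ with sinθ = 0.956305.
Along the incline, y_c = h_c/sinθ = 6.76089/0.956305 = 7.06981 m.
The centroid lies 3.85/2 = 1.925 m below the top edge, so the top edge sits at y_top = 7.06981 − 1.925 = 5.14481 m along the incline.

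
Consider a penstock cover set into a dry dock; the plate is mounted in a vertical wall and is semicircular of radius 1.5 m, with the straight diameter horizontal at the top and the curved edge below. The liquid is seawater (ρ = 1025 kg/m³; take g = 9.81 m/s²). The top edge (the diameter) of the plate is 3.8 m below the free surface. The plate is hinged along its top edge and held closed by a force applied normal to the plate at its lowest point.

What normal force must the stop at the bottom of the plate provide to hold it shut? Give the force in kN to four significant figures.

P ≈ 70.64 kN

γ = ρg = 1025 × 9.81 / 1000 = 10.05525 kN/m³.
The centroid of a semicircle lies 4r/(3π) = 0.63662 m from the diameter, here below the top edge, so the centroid depth is h_c = 3.8 + 0.63662 = 4.43662 m.
A = πr²/2 = π × 1.5²/2 = 3.53429 m².
Resultant F = γ·h_c·A = 10.05525 × 4.43662 × 3.53429 = 157.669 kN.
I_c = (π/8 − 8/(9π))·r⁴ = 0.109757 × 1.5⁴ = 0.555645 m⁴.
Centre of pressure: y_p = y_c + I_c/(y_c·A) = 4.43662 + 0.555645/(4.43662 × 3.53429) = 4.43662 + 0.0354359 = 4.47206 m along the plane.
The resultant acts 0.63662 + 0.0354359 = 0.672056 m (along the plate) below the hinge at the top edge, so the moment about the hinge is M = F × 0.672056 = 157.669 × 0.672056 = 105.962 kN·m.
A normal force at the bottom, 1.5 m from the hinge, must supply this moment: P = 105.962/1.5 = 70.6413 kN.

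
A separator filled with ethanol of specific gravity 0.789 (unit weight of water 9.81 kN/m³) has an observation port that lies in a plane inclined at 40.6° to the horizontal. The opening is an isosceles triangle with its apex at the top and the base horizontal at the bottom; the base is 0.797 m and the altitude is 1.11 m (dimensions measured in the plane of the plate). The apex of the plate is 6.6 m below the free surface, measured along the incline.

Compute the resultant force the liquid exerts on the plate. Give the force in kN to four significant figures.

F ≈ 16.35 kN

γ = 0.789 × 9.81 = 7.74009 kN/m³.
Let θ = 40.6° be the plate's angle to the horizontal; measure y along the incline from where the plane meets the free surface. Vertical depth h = y·sinθ with sinθ = 0.650774.
With the apex up, the centroid sits 2h/3 = 2 × 1.11/3 = 0.74 m below the apex, so y_c = 6.6 + 0.74 = 7.34 m and h_c = 7.34 × 0.650774 = 4.77668 m.
A = ½ × 0.797 × 1.11 = 0.442335 m².
Resultant F = γ·h_c·A = 7.74009 × 4.77668 × 0.442335 = 16.354 kN.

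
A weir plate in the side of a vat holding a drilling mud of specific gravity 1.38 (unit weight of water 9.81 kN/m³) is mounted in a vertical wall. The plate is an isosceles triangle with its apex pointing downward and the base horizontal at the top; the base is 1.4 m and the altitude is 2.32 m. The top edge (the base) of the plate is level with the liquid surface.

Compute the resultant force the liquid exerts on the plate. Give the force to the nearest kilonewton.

F ≈ 17 kN

γ = 1.38 × 9.81 = 13.5378 kN/m³.
With the apex down, the centroid sits h/3 = 2.32/3 = 0.773333 m below the base (the top edge), so the centroid depth is h_c = 0.773333 m.
A = ½ × 1.4 × 2.32 = 1.624 m².
Resultant F = γ·h_c·A = 13.5378 × 0.773333 × 1.624 = 17.002 kN.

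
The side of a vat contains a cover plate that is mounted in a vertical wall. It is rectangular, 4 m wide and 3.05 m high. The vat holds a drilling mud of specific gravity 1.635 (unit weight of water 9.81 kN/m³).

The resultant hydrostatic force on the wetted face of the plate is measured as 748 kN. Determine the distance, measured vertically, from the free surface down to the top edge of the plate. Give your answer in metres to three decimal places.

γ = 1.635 × 9.81 = 16.03935 kN/m³.
A = 4 × 3.05 = 12.2 m².
From F = γ·h_c·A, the centroid depth is h_c = 748/(16.03935 × 12.2) = 3.82257 m.
The centroid lies 3.05/2 = 1.525 m below the top edge, so the top edge sits at h_top = 3.82257 − 1.525 = 2.29757 m below the surface.

d_top ≈ 2.298 m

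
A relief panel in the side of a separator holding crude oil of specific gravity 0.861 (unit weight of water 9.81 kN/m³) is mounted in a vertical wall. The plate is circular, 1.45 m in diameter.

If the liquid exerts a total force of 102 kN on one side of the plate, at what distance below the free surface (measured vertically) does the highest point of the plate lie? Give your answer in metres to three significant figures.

γ = 0.861 × 9.81 = 8.44641 kN/m³.
A = π(0.725)² = 1.6513 m².
From F = γ·h_c·A, the centroid depth is h_c = 102/(8.44641 × 1.6513) = 7.31311 m.
The centroid is at the centre, 0.725 m below the top of the plate, so the highest point sits at h_top = 7.31311 − 0.725 = 6.58811 m below the surface.

d_top ≈ 6.59 m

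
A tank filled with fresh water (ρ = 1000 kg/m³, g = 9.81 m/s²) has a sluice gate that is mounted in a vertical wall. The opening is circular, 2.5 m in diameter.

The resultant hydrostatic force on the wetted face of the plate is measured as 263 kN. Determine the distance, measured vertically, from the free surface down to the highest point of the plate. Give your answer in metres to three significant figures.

d_top ≈ 4.21 m

γ = ρg = 1000 × 9.81 = 9810 N/m³ = 9.81 kN/m³.
A = π(1.25)² = 4.90874 m².
From F = γ·h_c·A, the centroid depth is h_c = 263/(9.81 × 4.90874) = 5.46156 m.
The centroid is at the centre, 1.25 m below the top of the plate, so the highest point sits at h_top = 5.46156 − 1.25 = 4.21156 m below the surface.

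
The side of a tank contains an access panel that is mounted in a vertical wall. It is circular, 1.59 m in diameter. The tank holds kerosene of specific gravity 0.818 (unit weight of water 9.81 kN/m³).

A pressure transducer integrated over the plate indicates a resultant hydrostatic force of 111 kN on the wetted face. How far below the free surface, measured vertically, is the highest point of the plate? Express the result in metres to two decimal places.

γ = 0.818 × 9.81 = 8.02458 kN/m³.
A = π(0.795)² = 1.98557 m².
From F = γ·h_c·A, the centroid depth is h_c = 111/(8.02458 × 1.98557) = 6.96651 m.
The centroid is at the centre, 0.795 m below the top of the plate, so the highest point sits at h_top = 6.96651 − 0.795 = 6.17151 m below the surface.

d_top ≈ 6.17 m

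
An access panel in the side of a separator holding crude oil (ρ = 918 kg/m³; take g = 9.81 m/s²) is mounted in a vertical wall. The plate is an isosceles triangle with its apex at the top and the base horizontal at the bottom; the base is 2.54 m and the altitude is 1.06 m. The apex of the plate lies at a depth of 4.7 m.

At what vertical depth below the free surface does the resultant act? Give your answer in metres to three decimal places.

h_p = 5.418 m

γ = ρg = 918 × 9.81 / 1000 = 9.00558 kN/m³.
With the apex up, the centroid sits 2h/3 = 2 × 1.06/3 = 0.706667 m below the apex, so the centroid depth is h_c = 4.7 + 0.706667 = 5.40667 m.
A = ½ × 2.54 × 1.06 = 1.3462 m².
Resultant F = γ·h_c·A = 9.00558 × 5.40667 × 1.3462 = 65.5467 kN.
I_c = b·h³/36 = 2.54 × 1.06³/36 = 0.0840328 m⁴.
Centre of pressure: y_p = y_c + I_c/(y_c·A) = 5.40667 + 0.0840328/(5.40667 × 1.3462) = 5.40667 + 0.0115454 = 5.41822 m along the plane.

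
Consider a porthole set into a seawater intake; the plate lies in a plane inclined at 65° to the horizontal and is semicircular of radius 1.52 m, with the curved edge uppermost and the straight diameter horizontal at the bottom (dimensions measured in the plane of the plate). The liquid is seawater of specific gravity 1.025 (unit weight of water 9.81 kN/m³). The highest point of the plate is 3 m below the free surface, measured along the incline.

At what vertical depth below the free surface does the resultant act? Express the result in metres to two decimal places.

h_p = 3.55 m

γ = 1.025 × 9.81 = 10.05525 kN/m³.
Let θ = 65° be the plate's angle to the horizontal; measure y along the incline from where the plane meets the free surface. Vertical depth h = y·sinθ with sinθ = 0.906308.
The centroid lies 4r/(3π) = 0.645108 m above the diameter, so r − 4r/(3π) = 1.52 − 0.645108 = 0.874892 m below the topmost point, so y_c = 3 + 0.874892 = 3.87489 m and h_c = 3.87489 × 0.906308 = 3.51184 m.
A = πr²/2 = π × 1.52²/2 = 3.62917 m².
Resultant F = γ·h_c·A = 10.05525 × 3.51184 × 3.62917 = 128.155 kN.
I_c = (π/8 − 8/(9π))·r⁴ = 0.109757 × 1.52⁴ = 0.585877 m⁴.
Centre of pressure: y_p = y_c + I_c/(y_c·A) = 3.87489 + 0.585877/(3.87489 × 3.62917) = 3.87489 + 0.041662 = 3.91655 m along the plane.
Vertically, h_p = y_p·sinθ = 3.91655 × 0.906308 = 3.5496 m.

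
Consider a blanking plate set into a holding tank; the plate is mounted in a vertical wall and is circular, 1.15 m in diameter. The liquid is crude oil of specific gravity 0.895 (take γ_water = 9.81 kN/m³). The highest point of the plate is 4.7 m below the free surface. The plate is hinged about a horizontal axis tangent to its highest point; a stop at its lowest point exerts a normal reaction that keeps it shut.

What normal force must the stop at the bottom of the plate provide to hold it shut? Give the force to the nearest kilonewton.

γ = 0.895 × 9.81 = 8.77995 kN/m³.
The centroid is at the centre, 0.575 m below the top of the plate, so the centroid depth is h_c = 4.7 + 0.575 = 5.275 m.
A = π(0.575)² = 1.03869 m².
Resultant F = γ·h_c·A = 8.77995 × 5.275 × 1.03869 = 48.1061 kN.
I_c = πr⁴/4 = π × 0.575⁴/4 = 0.0858541 m⁴.
Centre of pressure: y_p = y_c + I_c/(y_c·A) = 5.275 + 0.0858541/(5.275 × 1.03869) = 5.275 + 0.0156694 = 5.29067 m along the plane.
The resultant acts 0.575 + 0.0156694 = 0.590669 m (along the plate) below the hinge at the top edge, so the moment about the hinge is M = F × 0.590669 = 48.1061 × 0.590669 = 28.4148 kN·m.
A normal force at the bottom, 1.15 m from the hinge, must supply this moment: P = 28.4148/1.15 = 24.7085 kN.

P ≈ 25 kN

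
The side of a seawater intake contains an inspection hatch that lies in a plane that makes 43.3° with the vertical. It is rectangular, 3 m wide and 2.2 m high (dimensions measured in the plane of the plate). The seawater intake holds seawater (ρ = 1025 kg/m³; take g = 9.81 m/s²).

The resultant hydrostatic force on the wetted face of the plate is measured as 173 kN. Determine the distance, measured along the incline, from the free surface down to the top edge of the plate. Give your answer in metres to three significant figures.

y_top ≈ 2.48 m

γ = ρg = 1025 × 9.81 / 1000 = 10.05525 kN/m³.
A = 3 × 2.2 = 6.6 m².
From F = γ·h_c·A, the centroid depth is h_c = 173/(10.05525 × 6.6) = 2.60681 m.
The plate makes 43.3° with the vertical, i.e. θ = 90° − 43.3° = 46.7° to the horizontal. Measuring y along the incline from the free-surface line, vertical depth h = y·sinθ with sinθ = 0.727773.
Along the incline, y_c = h_c/sinθ = 2.60681/0.727773 = 3.5819 m.
The centroid lies 2.2/2 = 1.1 m below the top edge, so the top edge sits at y_top = 3.5819 − 1.1 = 2.4819 m along the incline.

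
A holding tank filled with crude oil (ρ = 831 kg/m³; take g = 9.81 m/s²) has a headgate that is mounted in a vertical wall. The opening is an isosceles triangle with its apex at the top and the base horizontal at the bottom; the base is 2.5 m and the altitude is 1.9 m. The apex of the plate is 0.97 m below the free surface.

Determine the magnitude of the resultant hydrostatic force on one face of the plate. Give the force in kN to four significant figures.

γ = ρg = 831 × 9.81 / 1000 = 8.15211 kN/m³.
With the apex up, the centroid sits 2h/3 = 2 × 1.9/3 = 1.26667 m below the apex, so the centroid depth is h_c = 0.97 + 1.26667 = 2.23667 m.
A = ½ × 2.5 × 1.9 = 2.375 m².
Resultant F = γ·h_c·A = 8.15211 × 2.23667 × 2.375 = 43.3048 kN.

F ≈ 43.30 kN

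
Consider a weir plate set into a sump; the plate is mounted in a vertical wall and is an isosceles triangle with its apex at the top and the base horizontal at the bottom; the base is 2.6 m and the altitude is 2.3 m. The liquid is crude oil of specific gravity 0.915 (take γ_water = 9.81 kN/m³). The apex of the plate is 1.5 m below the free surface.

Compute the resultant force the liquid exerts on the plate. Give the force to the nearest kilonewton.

F ≈ 81 kN

γ = 0.915 × 9.81 = 8.97615 kN/m³.
With the apex up, the centroid sits 2h/3 = 2 × 2.3/3 = 1.53333 m below the apex, so the centroid depth is h_c = 1.5 + 1.53333 = 3.03333 m.
A = ½ × 2.6 × 2.3 = 2.99 m².
Resultant F = γ·h_c·A = 8.97615 × 3.03333 × 2.99 = 81.4106 kN.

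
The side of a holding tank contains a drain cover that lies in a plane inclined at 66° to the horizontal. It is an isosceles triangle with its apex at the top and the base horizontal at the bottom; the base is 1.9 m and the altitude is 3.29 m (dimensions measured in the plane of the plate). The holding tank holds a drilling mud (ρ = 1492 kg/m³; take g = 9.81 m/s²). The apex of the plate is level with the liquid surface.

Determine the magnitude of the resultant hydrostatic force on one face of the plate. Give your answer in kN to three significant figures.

F ≈ 91.7 kN

γ = ρg = 1492 × 9.81 / 1000 = 14.63652 kN/m³.
Let θ = 66° be the plate's angle to the horizontal; measure y along the incline from where the plane meets the free surface. Vertical depth h = y·sinθ with sinθ = 0.913545.
With the apex up, the centroid sits 2h/3 = 2 × 3.29/3 = 2.19333 m below the apex, so y_c = 2.19333 m and h_c = 2.19333 × 0.913545 = 2.00371 m.
A = ½ × 1.9 × 3.29 = 3.1255 m².
Resultant F = γ·h_c·A = 14.63652 × 2.00371 × 3.1255 = 91.6626 kN.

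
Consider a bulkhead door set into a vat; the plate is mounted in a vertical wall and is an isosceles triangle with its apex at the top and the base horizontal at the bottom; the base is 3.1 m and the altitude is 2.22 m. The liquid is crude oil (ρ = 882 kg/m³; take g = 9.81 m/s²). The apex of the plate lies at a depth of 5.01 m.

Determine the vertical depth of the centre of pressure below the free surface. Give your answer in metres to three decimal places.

γ = ρg = 882 × 9.81 / 1000 = 8.65242 kN/m³.
With the apex up, the centroid sits 2h/3 = 2 × 2.22/3 = 1.48 m below the apex, so the centroid depth is h_c = 5.01 + 1.48 = 6.49 m.
A = ½ × 3.1 × 2.22 = 3.441 m².
Resultant F = γ·h_c·A = 8.65242 × 6.49 × 3.441 = 193.227 kN.
I_c = b·h³/36 = 3.1 × 2.22³/36 = 0.942146 m⁴.
Centre of pressure: y_p = y_c + I_c/(y_c·A) = 6.49 + 0.942146/(6.49 × 3.441) = 6.49 + 0.042188 = 6.53219 m along the plane.

h_p = 6.532 m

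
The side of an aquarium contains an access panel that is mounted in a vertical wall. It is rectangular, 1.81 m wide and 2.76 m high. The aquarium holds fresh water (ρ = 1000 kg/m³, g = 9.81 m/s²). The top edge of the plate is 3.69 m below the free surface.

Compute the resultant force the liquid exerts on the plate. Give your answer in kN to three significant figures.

γ = ρg = 1000 × 9.81 = 9810 N/m³ = 9.81 kN/m³.
The centroid lies 2.76/2 = 1.38 m below the top edge, so the centroid depth is h_c = 3.69 + 1.38 = 5.07 m.
A = 1.81 × 2.76 = 4.9956 m².
Resultant F = γ·h_c·A = 9.81 × 5.07 × 4.9956 = 248.465 kN.

F ≈ 248 kN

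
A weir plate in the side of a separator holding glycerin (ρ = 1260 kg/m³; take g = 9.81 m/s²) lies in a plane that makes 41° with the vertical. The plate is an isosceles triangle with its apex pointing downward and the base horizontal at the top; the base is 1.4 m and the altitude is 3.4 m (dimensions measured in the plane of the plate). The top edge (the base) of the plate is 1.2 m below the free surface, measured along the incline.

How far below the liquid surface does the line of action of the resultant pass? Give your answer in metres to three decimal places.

h_p = 1.969 m

γ = ρg = 1260 × 9.81 / 1000 = 12.3606 kN/m³.
The plate makes 41° with the vertical, i.e. θ = 90° − 41° = 49° to the horizontal. Measuring y along the incline from the free-surface line, vertical depth h = y·sinθ with sinθ = 0.754710.
With the apex down, the centroid sits h/3 = 3.4/3 = 1.13333 m below the base (the top edge), so y_c = 1.2 + 1.13333 = 2.33333 m and h_c = 2.33333 × 0.754710 = 1.76099 m.
A = ½ × 1.4 × 3.4 = 2.38 m².
Resultant F = γ·h_c·A = 12.3606 × 1.76099 × 2.38 = 51.8052 kN.
I_c = b·h³/36 = 1.4 × 3.4³/36 = 1.52849 m⁴.
Centre of pressure: y_p = y_c + I_c/(y_c·A) = 2.33333 + 1.52849/(2.33333 × 2.38) = 2.33333 + 0.275239 = 2.60857 m along the plane.
Vertically, h_p = y_p·sinθ = 2.60857 × 0.754710 = 1.96871 m.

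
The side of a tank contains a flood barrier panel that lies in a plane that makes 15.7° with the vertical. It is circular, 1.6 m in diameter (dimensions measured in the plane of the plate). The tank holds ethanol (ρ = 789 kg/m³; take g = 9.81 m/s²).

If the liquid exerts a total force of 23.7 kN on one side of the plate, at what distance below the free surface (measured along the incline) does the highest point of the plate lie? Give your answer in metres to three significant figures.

y_top ≈ 0.782 m

γ = ρg = 789 × 9.81 / 1000 = 7.74009 kN/m³.
A = π(0.8)² = 2.01062 m².
From F = γ·h_c·A, the centroid depth is h_c = 23.7/(7.74009 × 2.01062) = 1.5229 m.
The plate makes 15.7° with the vertical, i.e. θ = 90° − 15.7° = 74.3° to the horizontal. Measuring y along the incline from the free-surface line, vertical depth h = y·sinθ with sinθ = 0.962692.
Along the incline, y_c = h_c/sinθ = 1.5229/0.962692 = 1.58192 m.
The centroid is at the centre, 0.8 m below the top of the plate, so the highest point sits at y_top = 1.58192 − 0.8 = 0.78192 m along the incline.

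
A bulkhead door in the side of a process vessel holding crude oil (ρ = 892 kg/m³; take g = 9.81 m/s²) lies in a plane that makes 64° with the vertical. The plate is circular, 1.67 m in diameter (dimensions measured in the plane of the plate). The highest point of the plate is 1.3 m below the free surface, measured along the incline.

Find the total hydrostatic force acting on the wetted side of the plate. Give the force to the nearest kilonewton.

F ≈ 18 kN

γ = ρg = 892 × 9.81 / 1000 = 8.75052 kN/m³.
The plate makes 64° with the vertical, i.e. θ = 90° − 64° = 26° to the horizontal. Measuring y along the incline from the free-surface line, vertical depth h = y·sinθ with sinθ = 0.438371.
The centroid is at the centre, 0.835 m below the top of the plate, so y_c = 1.3 + 0.835 = 2.135 m and h_c = 2.135 × 0.438371 = 0.935922 m.
A = π(0.835)² = 2.1904 m².
Resultant F = γ·h_c·A = 8.75052 × 0.935922 × 2.1904 = 17.9389 kN.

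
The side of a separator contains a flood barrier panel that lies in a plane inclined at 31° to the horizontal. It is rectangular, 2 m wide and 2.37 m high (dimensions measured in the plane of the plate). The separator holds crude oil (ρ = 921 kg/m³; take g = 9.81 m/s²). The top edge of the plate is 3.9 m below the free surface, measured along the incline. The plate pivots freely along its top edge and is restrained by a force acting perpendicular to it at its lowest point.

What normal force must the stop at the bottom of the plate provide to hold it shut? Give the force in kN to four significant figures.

γ = ρg = 921 × 9.81 / 1000 = 9.03501 kN/m³.
Let θ = 31° be the plate's angle to the horizontal; measure y along the incline from where the plane meets the free surface. Vertical depth h = y·sinθ with sinθ = 0.515038.
The centroid lies 2.37/2 = 1.185 m below the top edge, so y_c = 3.9 + 1.185 = 5.085 m and h_c = 5.085 × 0.515038 = 2.61897 m.
A = 2 × 2.37 = 4.74 m².
Resultant F = γ·h_c·A = 9.03501 × 2.61897 × 4.74 = 112.16 kN.
I_c = b·h³/12 = 2 × 2.37³/12 = 2.21868 m⁴.
Centre of pressure: y_p = y_c + I_c/(y_c·A) = 5.085 + 2.21868/(5.085 × 4.74) = 5.085 + 0.0920503 = 5.17705 m along the plane.
The resultant acts 1.185 + 0.0920503 = 1.27705 m (along the plate) below the hinge at the top edge, so the moment about the hinge is M = F × 1.27705 = 112.16 × 1.27705 = 143.234 kN·m.
A normal force at the bottom, 2.37 m from the hinge, must supply this moment: P = 143.234/2.37 = 60.4363 kN.

P ≈ 60.44 kN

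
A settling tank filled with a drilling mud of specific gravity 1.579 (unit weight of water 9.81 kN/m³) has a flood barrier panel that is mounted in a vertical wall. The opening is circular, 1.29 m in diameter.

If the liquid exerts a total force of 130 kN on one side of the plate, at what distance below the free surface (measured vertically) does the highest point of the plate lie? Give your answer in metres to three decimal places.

d_top ≈ 5.776 m

γ = 1.579 × 9.81 = 15.48999 kN/m³.
A = π(0.645)² = 1.30698 m².
From F = γ·h_c·A, the centroid depth is h_c = 130/(15.48999 × 1.30698) = 6.4213 m.
The centroid is at the centre, 0.645 m below the top of the plate, so the highest point sits at h_top = 6.4213 − 0.645 = 5.7763 m below the surface.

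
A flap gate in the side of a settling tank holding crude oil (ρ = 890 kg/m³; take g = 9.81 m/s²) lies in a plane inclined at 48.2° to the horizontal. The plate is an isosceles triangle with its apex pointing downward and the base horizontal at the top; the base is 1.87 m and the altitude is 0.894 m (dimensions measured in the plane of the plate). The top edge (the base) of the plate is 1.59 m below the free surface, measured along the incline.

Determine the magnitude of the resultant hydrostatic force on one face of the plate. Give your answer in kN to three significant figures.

F ≈ 10.3 kN

γ = ρg = 890 × 9.81 / 1000 = 8.7309 kN/m³.
Let θ = 48.2° be the plate's angle to the horizontal; measure y along the incline from where the plane meets the free surface. Vertical depth h = y·sinθ with sinθ = 0.745476.
With the apex down, the centroid sits h/3 = 0.894/3 = 0.298 m below the base (the top edge), so y_c = 1.59 + 0.298 = 1.888 m and h_c = 1.888 × 0.745476 = 1.40746 m.
A = ½ × 1.87 × 0.894 = 0.83589 m².
Resultant F = γ·h_c·A = 8.7309 × 1.40746 × 0.83589 = 10.2717 kN.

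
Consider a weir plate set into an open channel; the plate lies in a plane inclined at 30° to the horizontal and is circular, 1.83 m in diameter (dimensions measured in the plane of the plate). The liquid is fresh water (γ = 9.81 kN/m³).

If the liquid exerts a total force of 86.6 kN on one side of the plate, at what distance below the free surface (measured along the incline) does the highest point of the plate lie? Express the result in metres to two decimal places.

y_top ≈ 5.80 m

γ = 9.81 kN/m³.
A = π(0.915)² = 2.63022 m².
From F = γ·h_c·A, the centroid depth is h_c = 86.6/(9.81 × 2.63022) = 3.35627 m.
Let θ = 30° be the plate's angle to the horizontal; measure y along the incline from where the plane meets the free surface. Vertical depth h = y·sinθ with sinθ = 0.500000.
Along the incline, y_c = h_c/sinθ = 3.35627/0.500000 = 6.71254 m.
The centroid is at the centre, 0.915 m below the top of the plate, so the highest point sits at y_top = 6.71254 − 0.915 = 5.79754 m along the incline.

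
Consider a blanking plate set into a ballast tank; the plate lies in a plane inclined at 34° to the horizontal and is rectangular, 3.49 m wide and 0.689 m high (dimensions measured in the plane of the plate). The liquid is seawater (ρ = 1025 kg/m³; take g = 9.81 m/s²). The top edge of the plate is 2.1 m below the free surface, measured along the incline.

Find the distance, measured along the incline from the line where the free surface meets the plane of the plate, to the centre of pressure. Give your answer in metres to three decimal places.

y_p = 2.461 m

γ = ρg = 1025 × 9.81 / 1000 = 10.05525 kN/m³.
Let θ = 34° be the plate's angle to the horizontal; measure y along the incline from where the plane meets the free surface. Vertical depth h = y·sinθ with sinθ = 0.559193.
The centroid lies 0.689/2 = 0.3445 m below the top edge, so y_c = 2.1 + 0.3445 = 2.4445 m and h_c = 2.4445 × 0.559193 = 1.36695 m.
A = 3.49 × 0.689 = 2.40461 m².
Resultant F = γ·h_c·A = 10.05525 × 1.36695 × 2.40461 = 33.0514 kN.
I_c = b·h³/12 = 3.49 × 0.689³/12 = 0.0951266 m⁴.
Centre of pressure: y_p = y_c + I_c/(y_c·A) = 2.4445 + 0.0951266/(2.4445 × 2.40461) = 2.4445 + 0.0161833 = 2.46068 m along the plane.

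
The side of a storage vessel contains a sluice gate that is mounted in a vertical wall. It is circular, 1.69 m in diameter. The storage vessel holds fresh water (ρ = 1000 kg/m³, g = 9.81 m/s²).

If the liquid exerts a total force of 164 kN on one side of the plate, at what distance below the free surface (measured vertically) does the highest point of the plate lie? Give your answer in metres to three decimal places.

d_top ≈ 6.608 m

γ = ρg = 1000 × 9.81 = 9810 N/m³ = 9.81 kN/m³.
A = π(0.845)² = 2.24318 m².
From F = γ·h_c·A, the centroid depth is h_c = 164/(9.81 × 2.24318) = 7.45265 m.
The centroid is at the centre, 0.845 m below the top of the plate, so the highest point sits at h_top = 7.45265 − 0.845 = 6.60765 m below the surface.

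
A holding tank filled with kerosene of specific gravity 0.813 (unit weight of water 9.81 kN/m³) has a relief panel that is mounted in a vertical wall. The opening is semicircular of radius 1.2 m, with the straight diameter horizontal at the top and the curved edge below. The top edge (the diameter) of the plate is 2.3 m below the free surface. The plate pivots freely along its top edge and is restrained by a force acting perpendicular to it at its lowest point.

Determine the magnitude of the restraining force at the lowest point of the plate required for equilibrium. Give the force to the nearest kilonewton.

P ≈ 23 kN

γ = 0.813 × 9.81 = 7.97553 kN/m³.
The centroid of a semicircle lies 4r/(3π) = 0.509296 m from the diameter, here below the top edge, so the centroid depth is h_c = 2.3 + 0.509296 = 2.8093 m.
A = πr²/2 = π × 1.2²/2 = 2.26195 m².
Resultant F = γ·h_c·A = 7.97553 × 2.8093 × 2.26195 = 50.6805 kN.
I_c = (π/8 − 8/(9π))·r⁴ = 0.109757 × 1.2⁴ = 0.227592 m⁴.
Centre of pressure: y_p = y_c + I_c/(y_c·A) = 2.8093 + 0.227592/(2.8093 × 2.26195) = 2.8093 + 0.0358159 = 2.84512 m along the plane.
The resultant acts 0.509296 + 0.0358159 = 0.545112 m (along the plate) below the hinge at the top edge, so the moment about the hinge is M = F × 0.545112 = 50.6805 × 0.545112 = 27.6265 kN·m.
A normal force at the bottom, 1.2 m from the hinge, must supply this moment: P = 27.6265/1.2 = 23.0221 kN.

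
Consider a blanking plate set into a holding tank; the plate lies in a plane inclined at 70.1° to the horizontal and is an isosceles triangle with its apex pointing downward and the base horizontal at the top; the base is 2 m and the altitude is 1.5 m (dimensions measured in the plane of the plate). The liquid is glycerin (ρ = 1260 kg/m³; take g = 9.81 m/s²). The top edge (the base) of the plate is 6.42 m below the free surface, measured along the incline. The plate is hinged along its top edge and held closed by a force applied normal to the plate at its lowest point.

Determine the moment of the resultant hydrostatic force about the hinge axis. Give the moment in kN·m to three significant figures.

M ≈ 62.5 kN·m

γ = ρg = 1260 × 9.81 / 1000 = 12.3606 kN/m³.
Let θ = 70.1° be the plate's angle to the horizontal; measure y along the incline from where the plane meets the free surface. Vertical depth h = y·sinθ with sinθ = 0.940288.
With the apex down, the centroid sits h/3 = 1.5/3 = 0.5 m below the base (the top edge), so y_c = 6.42 + 0.5 = 6.92 m and h_c = 6.92 × 0.940288 = 6.50679 m.
A = ½ × 2 × 1.5 = 1.5 m².
Resultant F = γ·h_c·A = 12.3606 × 6.50679 × 1.5 = 120.642 kN.
I_c = b·h³/36 = 2 × 1.5³/36 = 0.1875 m⁴.
Centre of pressure: y_p = y_c + I_c/(y_c·A) = 6.92 + 0.1875/(6.92 × 1.5) = 6.92 + 0.0180636 = 6.93806 m along the plane.
The resultant acts 0.5 + 0.0180636 = 0.518064 m (along the plate) below the hinge at the top edge, so the moment about the hinge is M = F × 0.518064 = 120.642 × 0.518064 = 62.5003 kN·m.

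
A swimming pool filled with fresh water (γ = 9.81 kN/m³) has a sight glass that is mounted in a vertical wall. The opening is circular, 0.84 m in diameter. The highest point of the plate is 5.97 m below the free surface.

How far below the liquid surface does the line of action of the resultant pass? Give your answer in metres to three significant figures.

h_p = 6.40 m

γ = 9.81 kN/m³.
The centroid is at the centre, 0.42 m below the top of the plate, so the centroid depth is h_c = 5.97 + 0.42 = 6.39 m.
A = π(0.42)² = 0.554177 m².
Resultant F = γ·h_c·A = 9.81 × 6.39 × 0.554177 = 34.7391 kN.
I_c = πr⁴/4 = π × 0.42⁴/4 = 0.0244392 m⁴.
Centre of pressure: y_p = y_c + I_c/(y_c·A) = 6.39 + 0.0244392/(6.39 × 0.554177) = 6.39 + 0.00690141 = 6.3969 m along the plane.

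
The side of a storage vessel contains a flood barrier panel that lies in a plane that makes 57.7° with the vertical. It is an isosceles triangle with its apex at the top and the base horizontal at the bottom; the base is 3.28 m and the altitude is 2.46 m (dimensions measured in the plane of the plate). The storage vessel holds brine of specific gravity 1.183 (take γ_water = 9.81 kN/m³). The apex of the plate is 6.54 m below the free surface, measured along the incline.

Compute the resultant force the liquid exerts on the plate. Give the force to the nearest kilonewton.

F ≈ 205 kN

γ = 1.183 × 9.81 = 11.60523 kN/m³.
The plate makes 57.7° with the vertical, i.e. θ = 90° − 57.7° = 32.3° to the horizontal. Measuring y along the incline from the free-surface line, vertical depth h = y·sinθ with sinθ = 0.534352.
With the apex up, the centroid sits 2h/3 = 2 × 2.46/3 = 1.64 m below the apex, so y_c = 6.54 + 1.64 = 8.18 m and h_c = 8.18 × 0.534352 = 4.371 m.
A = ½ × 3.28 × 2.46 = 4.0344 m².
Resultant F = γ·h_c·A = 11.60523 × 4.371 × 4.0344 = 204.651 kN.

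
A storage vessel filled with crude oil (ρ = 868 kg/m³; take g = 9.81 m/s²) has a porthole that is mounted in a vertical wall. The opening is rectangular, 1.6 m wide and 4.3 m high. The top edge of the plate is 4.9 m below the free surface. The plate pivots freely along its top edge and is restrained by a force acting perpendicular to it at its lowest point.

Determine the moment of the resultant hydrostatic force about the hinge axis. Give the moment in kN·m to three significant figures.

γ = ρg = 868 × 9.81 / 1000 = 8.51508 kN/m³.
The centroid lies 4.3/2 = 2.15 m below the top edge, so the centroid depth is h_c = 4.9 + 2.15 = 7.05 m.
A = 1.6 × 4.3 = 6.88 m².
Resultant F = γ·h_c·A = 8.51508 × 7.05 × 6.88 = 413.015 kN.
I_c = b·h³/12 = 1.6 × 4.3³/12 = 10.6009 m⁴.
Centre of pressure: y_p = y_c + I_c/(y_c·A) = 7.05 + 10.6009/(7.05 × 6.88) = 7.05 + 0.218557 = 7.26856 m along the plane.
The resultant acts 2.15 + 0.218557 = 2.36856 m (along the plate) below the hinge at the top edge, so the moment about the hinge is M = F × 2.36856 = 413.015 × 2.36856 = 978.251 kN·m.

M ≈ 978 kN·m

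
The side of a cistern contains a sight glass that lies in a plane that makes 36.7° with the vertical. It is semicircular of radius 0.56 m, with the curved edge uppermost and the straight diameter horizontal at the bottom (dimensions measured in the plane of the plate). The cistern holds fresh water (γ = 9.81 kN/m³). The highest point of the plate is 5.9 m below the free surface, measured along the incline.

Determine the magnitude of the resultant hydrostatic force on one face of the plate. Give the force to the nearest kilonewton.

F ≈ 24 kN

γ = 9.81 kN/m³.
The plate makes 36.7° with the vertical, i.e. θ = 90° − 36.7° = 53.3° to the horizontal. Measuring y along the incline from the free-surface line, vertical depth h = y·sinθ with sinθ = 0.801776.
The centroid lies 4r/(3π) = 0.237671 m above the diameter, so r − 4r/(3π) = 0.56 − 0.237671 = 0.322329 m below the topmost point, so y_c = 5.9 + 0.322329 = 6.22233 m and h_c = 6.22233 × 0.801776 = 4.98891 m.
A = πr²/2 = π × 0.56²/2 = 0.492602 m².
Resultant F = γ·h_c·A = 9.81 × 4.98891 × 0.492602 = 24.1085 kN.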